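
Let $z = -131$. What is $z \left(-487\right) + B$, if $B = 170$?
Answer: $63967$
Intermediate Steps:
$z \left(-487\right) + B = \left(-131\right) \left(-487\right) + 170 = 63797 + 170 = 63967$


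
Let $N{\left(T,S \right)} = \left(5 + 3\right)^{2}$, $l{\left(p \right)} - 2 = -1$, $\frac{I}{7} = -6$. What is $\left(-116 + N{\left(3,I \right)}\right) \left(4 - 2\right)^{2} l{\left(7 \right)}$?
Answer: $-208$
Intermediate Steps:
$I = -42$ ($I = 7 \left(-6\right) = -42$)
$l{\left(p \right)} = 1$ ($l{\left(p \right)} = 2 - 1 = 1$)
$N{\left(T,S \right)} = 64$ ($N{\left(T,S \right)} = 8^{2} = 64$)
$\left(-116 + N{\left(3,I \right)}\right) \left(4 - 2\right)^{2} l{\left(7 \right)} = \left(-116 + 64\right) \left(4 - 2\right)^{2} \cdot 1 = - 52 \cdot 2^{2} \cdot 1 = \left(-52\right) 4 \cdot 1 = \left(-208\right) 1 = -208$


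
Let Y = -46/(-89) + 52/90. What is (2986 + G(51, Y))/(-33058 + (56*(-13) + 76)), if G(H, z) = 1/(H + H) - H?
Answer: -299371/3438420 ≈ -0.087066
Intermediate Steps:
Y = 4384/4005 (Y = -46*(-1/89) + 52*(1/90) = 46/89 + 26/45 = 4384/4005 ≈ 1.0946)
G(H, z) = 1/(2*H) - H
(2986 + G(51, Y))/(-33058 + (56*(-13) + 76)) = (2986 + ((1/2)/51 - 1*51))/(-33058 + (56*(-13) + 76)) = (2986 + ((1/2)*(1/51) - 51))/(-33058 + (-728 + 76)) = (2986 + (1/102 - 51))/(-33058 - 652) = (2986 - 5201/102)/(-33710) = (299371/102)*(-1/33710) = -299371/3438420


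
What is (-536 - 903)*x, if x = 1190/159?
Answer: -1712410/159 ≈ -10770.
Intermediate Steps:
x = 1190/159 (x = 1190*(1/159) = 1190/159 ≈ 7.4843)
(-536 - 903)*x = (-536 - 903)*(1190/159) = -1439*1190/159 = -1712410/159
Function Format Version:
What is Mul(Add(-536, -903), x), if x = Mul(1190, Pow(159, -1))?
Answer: Rational(-1712410, 159) ≈ -10770.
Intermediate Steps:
x = Rational(1190, 159) (x = Mul(1190, Rational(1, 159)) = Rational(1190, 159) ≈ 7.4843)
Mul(Add(-536, -903), x) = Mul(Add(-536, -903), Rational(1190, 159)) = Mul(-1439, Rational(1190, 159)) = Rational(-1712410, 159)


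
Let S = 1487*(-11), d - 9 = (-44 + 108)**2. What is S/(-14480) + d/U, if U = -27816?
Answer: 49443239/50346960 ≈ 0.98205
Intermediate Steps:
d = 4105 (d = 9 + (-44 + 108)**2 = 9 + 64**2 = 9 + 4096 = 4105)
S = -16357
S/(-14480) + d/U = -16357/(-14480) + 4105/(-27816) = -16357*(-1/14480) + 4105*(-1/27816) = 16357/14480 - 4105/27816 = 49443239/50346960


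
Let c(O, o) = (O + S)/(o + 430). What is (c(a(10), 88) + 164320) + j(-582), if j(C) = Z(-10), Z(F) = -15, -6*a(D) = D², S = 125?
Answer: 255330295/1554 ≈ 1.6431e+5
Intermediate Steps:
a(D) = -D²/6
j(C) = -15
c(O, o) = (125 + O)/(430 + o) (c(O, o) = (O + 125)/(o + 430) = (125 + O)/(430 + o))
(c(a(10), 88) + 164320) + j(-582) = ((125 - ⅙*10²)/(430 + 88) + 164320) - 15 = ((125 - ⅙*100)/518 + 164320) - 15 = ((125 - 50/3)/518 + 164320) - 15 = ((1/518)*(325/3) + 164320) - 15 = (325/1554 + 164320) - 15 = 255353605/1554 - 15 = 255330295/1554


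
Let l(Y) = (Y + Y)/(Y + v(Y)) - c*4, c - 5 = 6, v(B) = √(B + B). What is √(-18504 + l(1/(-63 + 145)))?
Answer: √(-18546 - 37096*√41)/√(1 + 2*√41) ≈ 136.19*I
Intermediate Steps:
v(B) = √2*√B (v(B) = √(2*B) = √2*√B)
c = 11 (c = 5 + 6 = 11)
l(Y) = -44 + 2*Y/(Y + √2*√Y) (l(Y) = (Y + Y)/(Y + √2*√Y) - 11*4 = (2*Y)/(Y + √2*√Y) - 1*44 = 2*Y/(Y + √2*√Y) - 44 = -44 + 2*Y/(Y + √2*√Y))
√(-18504 + l(1/(-63 + 145))) = √(-18504 + 2*(-21/(-63 + 145) - 22*√2*√(1/(-63 + 145)))/(1/(-63 + 145) + √2*√(1/(-63 + 145)))) = √(-18504 + 2*(-21/82 - 22*√2*√(1/82))/(1/82 + √2*√(1/82))) = √(-18504 + 2*(-21*1/82 - 22*√2*√(1/82))/(1/82 + √2*√(1/82))) = √(-18504 + 2*(-21/82 - 22*√2*√82/82)/(1/82 + √2*(√82/82))) = √(-18504 + 2*(-21/82 - 22*√41/41)/(1/82 + √41/41))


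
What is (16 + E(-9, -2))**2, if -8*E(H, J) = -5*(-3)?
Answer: 12769/64 ≈ 199.52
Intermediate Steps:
E(H, J) = -15/8 (E(H, J) = -(-5)*(-3)/8 = -1/8*15 = -15/8)
(16 + E(-9, -2))**2 = (16 - 15/8)**2 = (113/8)**2 = 12769/64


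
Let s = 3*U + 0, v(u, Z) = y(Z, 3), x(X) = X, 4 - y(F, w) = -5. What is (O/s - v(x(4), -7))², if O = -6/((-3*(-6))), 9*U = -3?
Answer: 676/9 ≈ 75.111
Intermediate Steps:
y(F, w) = 9 (y(F, w) = 4 - 1*(-5) = 4 + 5 = 9)
v(u, Z) = 9
U = -⅓ (U = (⅑)*(-3) = -⅓ ≈ -0.33333)
O = -⅓ (O = -6/18 = -6*1/18 = -⅓ ≈ -0.33333)
s = -1 (s = 3*(-⅓) + 0 = -1 + 0 = -1)
(O/s - v(x(4), -7))² = (-⅓/(-1) - 1*9)² = (-⅓*(-1) - 9)² = (⅓ - 9)² = (-26/3)² = 676/9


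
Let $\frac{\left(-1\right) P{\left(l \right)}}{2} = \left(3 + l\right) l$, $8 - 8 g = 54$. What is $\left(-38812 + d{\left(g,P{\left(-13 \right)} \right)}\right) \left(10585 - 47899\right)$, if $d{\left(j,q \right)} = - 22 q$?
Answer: $1234794888$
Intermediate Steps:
$g = - \frac{23}{4}$ ($g = 1 - \frac{27}{4} = - \frac{23}{4} \approx -5.75$)
$P{\left(l \right)} = - 2 l \left(3 + l\right)$ ($P{\left(l \right)} = - 2 \left(3 + l\right) l = - 2 l \left(3 + l\right)$)
$\left(-38812 + d{\left(g,P{\left(-13 \right)} \right)}\right) \left(10585 - 47899\right) = \left(-38812 - 22 \left(\left(-2\right) \left(-13\right) \left(3 - 13\right)\right)\right) \left(10585 - 47899\right) = \left(-38812 - 22 \left(\left(-2\right) \left(-13\right) \left(-10\right)\right)\right) \left(-37314\right) = \left(-38812 - -5720\right) \left(-37314\right) = \left(-38812 + 5720\right) \left(-37314\right) = \left(-33092\right) \left(-37314\right) = 1234794888$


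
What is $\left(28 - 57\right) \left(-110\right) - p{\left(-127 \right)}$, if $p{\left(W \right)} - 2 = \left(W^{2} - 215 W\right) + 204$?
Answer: $-40450$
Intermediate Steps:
$p{\left(W \right)} = 206 + W^{2} - 215 W$ ($p{\left(W \right)} = 2 + \left(\left(W^{2} - 215 W\right) + 204\right) = 2 + \left(204 + W^{2} - 215 W\right) = 206 + W^{2} - 215 W$)
$\left(28 - 57\right) \left(-110\right) - p{\left(-127 \right)} = \left(28 - 57\right) \left(-110\right) - \left(206 + \left(-127\right)^{2} - -27305\right) = \left(-29\right) \left(-110\right) - \left(206 + 16129 + 27305\right) = 3190 - 43640 = -40450$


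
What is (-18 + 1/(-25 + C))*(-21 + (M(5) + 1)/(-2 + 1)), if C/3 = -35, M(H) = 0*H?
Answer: 25751/65 ≈ 396.17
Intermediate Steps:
M(H) = 0
C = -105 (C = 3*(-35) = -105)
(-18 + 1/(-25 + C))*(-21 + (M(5) + 1)/(-2 + 1)) = (-18 + 1/(-25 - 105))*(-21 + (0 + 1)/(-2 + 1)) = (-18 + 1/(-130))*(-21 + 1/(-1)) = (-18 - 1/130)*(-21 + 1*(-1)) = -2341*(-21 - 1)/130 = -2341/130*(-22) = 25751/65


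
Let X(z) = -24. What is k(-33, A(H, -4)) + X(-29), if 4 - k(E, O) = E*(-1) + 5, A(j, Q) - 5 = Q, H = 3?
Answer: -58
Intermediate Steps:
A(j, Q) = 5 + Q
k(E, O) = -1 + E (k(E, O) = 4 - (E*(-1) + 5) = 4 - (-E + 5) = 4 - (5 - E) = 4 + (-5 + E) = -1 + E)
k(-33, A(H, -4)) + X(-29) = (-1 - 33) - 24 = -34 - 24 = -58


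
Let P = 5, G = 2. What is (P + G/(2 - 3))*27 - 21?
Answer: 60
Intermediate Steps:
(P + G/(2 - 3))*27 - 21 = (5 + 2/(2 - 3))*27 - 21 = (5 + 2/(-1))*27 - 21 = (5 + 2*(-1))*27 - 21 = (5 - 2)*27 - 21 = 3*27 - 21 = 81 - 21 = 60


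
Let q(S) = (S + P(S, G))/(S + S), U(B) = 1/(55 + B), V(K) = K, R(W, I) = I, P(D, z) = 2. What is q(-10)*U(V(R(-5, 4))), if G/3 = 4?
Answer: 2/295 ≈ 0.0067797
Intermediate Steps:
G = 12 (G = 3*4 = 12)
q(S) = (2 + S)/(2*S) (q(S) = (S + 2)/(S + S) = (2 + S)/((2*S)) = (2 + S)*(1/(2*S)) = (2 + S)/(2*S))
q(-10)*U(V(R(-5, 4))) = ((½)*(2 - 10)/(-10))/(55 + 4) = ((½)*(-⅒)*(-8))/59 = (⅖)*(1/59) = 2/295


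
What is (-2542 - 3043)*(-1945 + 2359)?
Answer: -2312190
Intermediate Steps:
(-2542 - 3043)*(-1945 + 2359) = -5585*414 = -2312190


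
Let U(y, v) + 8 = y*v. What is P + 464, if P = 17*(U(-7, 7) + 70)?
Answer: 685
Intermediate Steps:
U(y, v) = -8 + v*y (U(y, v) = -8 + y*v = -8 + v*y)
P = 221 (P = 17*((-8 + 7*(-7)) + 70) = 17*((-8 - 49) + 70) = 17*(-57 + 70) = 17*13 = 221)
P + 464 = 221 + 464 = 685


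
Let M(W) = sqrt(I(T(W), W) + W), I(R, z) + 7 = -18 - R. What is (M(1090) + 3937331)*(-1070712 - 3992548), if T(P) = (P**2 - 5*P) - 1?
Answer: -19935730559060 - 20253040*I*sqrt(73849) ≈ -1.9936e+13 - 5.5038e+9*I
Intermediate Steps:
T(P) = -1 + P**2 - 5*P
I(R, z) = -25 - R (I(R, z) = -7 + (-18 - R) = -25 - R)
M(W) = sqrt(-24 - W**2 + 6*W) (M(W) = sqrt((-25 - (-1 + W**2 - 5*W)) + W) = sqrt((-25 + (1 - W**2 + 5*W)) + W) = sqrt((-24 - W**2 + 5*W) + W) = sqrt(-24 - W**2 + 6*W))
(M(1090) + 3937331)*(-1070712 - 3992548) = (sqrt(-24 - 1*1090**2 + 6*1090) + 3937331)*(-1070712 - 3992548) = (sqrt(-24 - 1*1188100 + 6540) + 3937331)*(-5063260) = (sqrt(-24 - 1188100 + 6540) + 3937331)*(-5063260) = (sqrt(-1181584) + 3937331)*(-5063260) = (4*I*sqrt(73849) + 3937331)*(-5063260) = (3937331 + 4*I*sqrt(73849))*(-5063260) = -19935730559060 - 20253040*I*sqrt(73849)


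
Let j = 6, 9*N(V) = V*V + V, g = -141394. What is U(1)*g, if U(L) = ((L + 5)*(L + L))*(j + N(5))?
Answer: -15836128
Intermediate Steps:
N(V) = V/9 + V²/9 (N(V) = (V*V + V)/9 = (V² + V)/9 = (V + V²)/9 = V/9 + V²/9)
U(L) = 56*L*(5 + L)/3 (U(L) = ((L + 5)*(L + L))*(6 + (⅑)*5*(1 + 5)) = ((5 + L)*(2*L))*(6 + (⅑)*5*6) = (2*L*(5 + L))*(6 + 10/3) = (2*L*(5 + L))*(28/3) = 56*L*(5 + L)/3)
U(1)*g = ((56/3)*1*(5 + 1))*(-141394) = ((56/3)*1*6)*(-141394) = 112*(-141394) = -15836128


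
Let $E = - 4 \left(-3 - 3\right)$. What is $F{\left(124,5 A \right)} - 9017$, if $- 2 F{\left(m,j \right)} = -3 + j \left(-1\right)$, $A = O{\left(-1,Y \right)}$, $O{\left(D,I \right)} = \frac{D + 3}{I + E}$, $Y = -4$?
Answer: $- \frac{36061}{4} \approx -9015.3$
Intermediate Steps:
$E = 24$ ($E = \left(-4\right) \left(-6\right) = 24$)
$O{\left(D,I \right)} = \frac{3 + D}{24 + I}$ ($O{\left(D,I \right)} = \frac{D + 3}{I + 24} = \frac{3 + D}{24 + I}$)
$A = \frac{1}{10}$ ($A = \frac{3 - 1}{24 - 4} = \frac{1}{20} \cdot 2 = \frac{1}{10} \approx 0.1$)
$F{\left(m,j \right)} = \frac{3}{2} + \frac{j}{2}$ ($F{\left(m,j \right)} = - \frac{-3 + j \left(-1\right)}{2} = - \frac{-3 - j}{2} = \frac{3}{2} + \frac{j}{2}$)
$F{\left(124,5 A \right)} - 9017 = \left(\frac{3}{2} + \frac{5 \cdot \frac{1}{10}}{2}\right) - 9017 = \left(\frac{3}{2} + \frac{1}{2} \cdot \frac{1}{2}\right) - 9017 = \left(\frac{3}{2} + \frac{1}{4}\right) - 9017 = \frac{7}{4} - 9017 = - \frac{36061}{4}$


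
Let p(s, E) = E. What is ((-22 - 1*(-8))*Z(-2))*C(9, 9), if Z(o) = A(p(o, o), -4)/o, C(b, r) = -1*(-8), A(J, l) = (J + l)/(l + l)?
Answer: 42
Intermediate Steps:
A(J, l) = (J + l)/(2*l) (A(J, l) = (J + l)/((2*l)) = (J + l)*(1/(2*l)) = (J + l)/(2*l))
C(b, r) = 8
Z(o) = (½ - o/8)/o (Z(o) = ((½)*(o - 4)/(-4))/o = ((½)*(-¼)*(-4 + o))/o = (½ - o/8)/o)
((-22 - 1*(-8))*Z(-2))*C(9, 9) = ((-22 - 1*(-8))*((⅛)*(4 - 1*(-2))/(-2)))*8 = ((-22 + 8)*((⅛)*(-½)*(4 + 2)))*8 = -7*(-1)*6/(4*2)*8 = -14*(-3/8)*8 = (21/4)*8 = 42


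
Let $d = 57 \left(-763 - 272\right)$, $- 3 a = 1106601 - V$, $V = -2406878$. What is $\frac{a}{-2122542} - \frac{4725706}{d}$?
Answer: $\frac{1122178003243}{13913262810} \approx 80.655$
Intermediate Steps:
$a = - \frac{3513479}{3}$ ($a = - \frac{1106601 - -2406878}{3} = - \frac{1106601 + 2406878}{3} = \left(- \frac{1}{3}\right) 3513479 = - \frac{3513479}{3} \approx -1.1712 \cdot 10^{6}$)
$d = -58995$ ($d = 57 \left(-1035\right) = -58995$)
$\frac{a}{-2122542} - \frac{4725706}{d} = - \frac{3513479}{3 \left(-2122542\right)} - \frac{4725706}{-58995} = \left(- \frac{3513479}{3}\right) \left(- \frac{1}{2122542}\right) - - \frac{4725706}{58995} = \frac{3513479}{6367626} + \frac{4725706}{58995} = \frac{1122178003243}{13913262810}$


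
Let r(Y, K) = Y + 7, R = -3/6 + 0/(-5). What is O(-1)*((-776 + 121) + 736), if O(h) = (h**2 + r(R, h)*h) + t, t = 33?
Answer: 4455/2 ≈ 2227.5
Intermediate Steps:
R = -1/2 (R = -3*1/6 + 0*(-1/5) = -1/2 + 0 = -1/2 ≈ -0.50000)
r(Y, K) = 7 + Y
O(h) = 33 + h**2 + 13*h/2 (O(h) = (h**2 + (7 - 1/2)*h) + 33 = (h**2 + 13*h/2) + 33 = 33 + h**2 + 13*h/2)
O(-1)*((-776 + 121) + 736) = (33 + (-1)**2 + (13/2)*(-1))*((-776 + 121) + 736) = (33 + 1 - 13/2)*(-655 + 736) = (55/2)*81 = 4455/2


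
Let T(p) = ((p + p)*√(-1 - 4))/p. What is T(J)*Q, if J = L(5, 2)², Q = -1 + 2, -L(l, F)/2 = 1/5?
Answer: 2*I*√5 ≈ 4.4721*I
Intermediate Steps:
L(l, F) = -⅖ (L(l, F) = -2/5 = -2*⅕ = -⅖)
Q = 1
J = 4/25 (J = (-⅖)² = 4/25 ≈ 0.16000)
T(p) = 2*I*√5 (T(p) = ((2*p)*√(-5))/p = ((2*p)*(I*√5))/p = (2*I*p*√5)/p = 2*I*√5)
T(J)*Q = (2*I*√5)*1 = 2*I*√5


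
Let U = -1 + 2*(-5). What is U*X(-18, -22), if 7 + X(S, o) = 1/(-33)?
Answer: 232/3 ≈ 77.333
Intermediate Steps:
X(S, o) = -232/33 (X(S, o) = -7 + 1/(-33) = -7 - 1/33 = -232/33)
U = -11 (U = -1 - 10 = -11)
U*X(-18, -22) = -11*(-232/33) = 232/3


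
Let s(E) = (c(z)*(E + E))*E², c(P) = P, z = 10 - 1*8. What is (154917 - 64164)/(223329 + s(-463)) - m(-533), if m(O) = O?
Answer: 211487944694/396788059 ≈ 533.00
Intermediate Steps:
z = 2 (z = 10 - 8 = 2)
s(E) = 4*E³ (s(E) = (2*(E + E))*E² = (2*(2*E))*E² = (4*E)*E² = 4*E³)
(154917 - 64164)/(223329 + s(-463)) - m(-533) = (154917 - 64164)/(223329 + 4*(-463)³) - 1*(-533) = 90753/(223329 + 4*(-99252847)) + 533 = 90753/(223329 - 397011388) + 533 = 90753/(-396788059) + 533 = 90753*(-1/396788059) + 533 = -90753/396788059 + 533 = 211487944694/396788059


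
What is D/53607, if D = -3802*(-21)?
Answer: 26614/17869 ≈ 1.4894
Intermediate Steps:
D = 79842
D/53607 = 79842/53607 = 79842*(1/53607) = 26614/17869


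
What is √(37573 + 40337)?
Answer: 7*√1590 ≈ 279.12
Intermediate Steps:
√(37573 + 40337) = √77910 = 7*√1590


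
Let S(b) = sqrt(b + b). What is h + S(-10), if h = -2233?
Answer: -2233 + 2*I*sqrt(5) ≈ -2233.0 + 4.4721*I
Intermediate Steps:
S(b) = sqrt(2)*sqrt(b) (S(b) = sqrt(2*b) = sqrt(2)*sqrt(b))
h + S(-10) = -2233 + sqrt(2)*sqrt(-10) = -2233 + sqrt(2)*(I*sqrt(10)) = -2233 + 2*I*sqrt(5)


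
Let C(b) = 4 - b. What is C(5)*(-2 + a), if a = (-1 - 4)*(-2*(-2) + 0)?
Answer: 22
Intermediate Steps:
a = -20 (a = -5*(4 + 0) = -5*4 = -20)
C(5)*(-2 + a) = (4 - 1*5)*(-2 - 20) = (4 - 5)*(-22) = -1*(-22) = 22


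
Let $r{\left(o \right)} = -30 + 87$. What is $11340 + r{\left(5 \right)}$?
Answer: $11397$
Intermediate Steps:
$r{\left(o \right)} = 57$
$11340 + r{\left(5 \right)} = 11340 + 57 = 11397$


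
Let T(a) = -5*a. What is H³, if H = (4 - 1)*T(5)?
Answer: -421875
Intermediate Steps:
H = -75 (H = (4 - 1)*(-5*5) = 3*(-25) = -75)
H³ = (-75)³ = -421875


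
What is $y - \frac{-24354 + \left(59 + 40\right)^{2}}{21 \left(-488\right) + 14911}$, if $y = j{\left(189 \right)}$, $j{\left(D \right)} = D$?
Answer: $\frac{895860}{4663} \approx 192.12$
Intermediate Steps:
$y = 189$
$y - \frac{-24354 + \left(59 + 40\right)^{2}}{21 \left(-488\right) + 14911} = 189 - \frac{-24354 + \left(59 + 40\right)^{2}}{21 \left(-488\right) + 14911} = 189 - \frac{-24354 + 99^{2}}{-10248 + 14911} = 189 - \frac{-24354 + 9801}{4663} = 189 - \left(-14553\right) \frac{1}{4663} = 189 - - \frac{14553}{4663} = 189 + \frac{14553}{4663} = \frac{895860}{4663}$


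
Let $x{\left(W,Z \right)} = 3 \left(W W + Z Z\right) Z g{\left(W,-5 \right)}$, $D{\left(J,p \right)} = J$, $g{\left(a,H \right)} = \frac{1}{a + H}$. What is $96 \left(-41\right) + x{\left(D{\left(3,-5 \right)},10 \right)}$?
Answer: $-5571$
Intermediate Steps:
$g{\left(a,H \right)} = \frac{1}{H + a}$
$x{\left(W,Z \right)} = \frac{Z \left(3 W^{2} + 3 Z^{2}\right)}{-5 + W}$ ($x{\left(W,Z \right)} = \frac{3 \left(W W + Z Z\right) Z}{-5 + W} = \frac{3 \left(W^{2} + Z^{2}\right) Z}{-5 + W} = \frac{\left(3 W^{2} + 3 Z^{2}\right) Z}{-5 + W} = \frac{Z \left(3 W^{2} + 3 Z^{2}\right)}{-5 + W}$)
$96 \left(-41\right) + x{\left(D{\left(3,-5 \right)},10 \right)} = 96 \left(-41\right) + 3 \cdot 10 \frac{1}{-5 + 3} \left(3^{2} + 10^{2}\right) = -3936 + 3 \cdot 10 \frac{1}{-2} \left(9 + 100\right) = -3936 + 3 \cdot 10 \left(- \frac{1}{2}\right) 109 = -3936 - 1635 = -5571$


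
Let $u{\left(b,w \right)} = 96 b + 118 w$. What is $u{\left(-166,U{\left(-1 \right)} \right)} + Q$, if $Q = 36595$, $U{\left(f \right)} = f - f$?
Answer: $20659$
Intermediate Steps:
$U{\left(f \right)} = 0$
$u{\left(-166,U{\left(-1 \right)} \right)} + Q = \left(96 \left(-166\right) + 118 \cdot 0\right) + 36595 = \left(-15936 + 0\right) + 36595 = -15936 + 36595 = 20659$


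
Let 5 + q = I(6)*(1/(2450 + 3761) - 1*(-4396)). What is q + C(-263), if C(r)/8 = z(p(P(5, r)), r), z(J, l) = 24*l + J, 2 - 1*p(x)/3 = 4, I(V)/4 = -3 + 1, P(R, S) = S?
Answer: -532388295/6211 ≈ -85717.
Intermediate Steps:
I(V) = -8 (I(V) = 4*(-3 + 1) = 4*(-2) = -8)
p(x) = -6 (p(x) = 6 - 3*4 = 6 - 12 = -6)
z(J, l) = J + 24*l
q = -218459511/6211 (q = -5 - 8*(1/(2450 + 3761) - 1*(-4396)) = -5 - 8*(1/6211 + 4396) = -5 - 8*27303557/6211 = -5 - 218428456/6211 = -218459511/6211 ≈ -35173.)
C(r) = -48 + 192*r (C(r) = 8*(-6 + 24*r) = -48 + 192*r)
q + C(-263) = -218459511/6211 + (-48 + 192*(-263)) = -218459511/6211 + (-48 - 50496) = -218459511/6211 - 50544 = -532388295/6211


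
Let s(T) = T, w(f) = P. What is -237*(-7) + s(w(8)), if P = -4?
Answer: 1655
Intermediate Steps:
w(f) = -4
-237*(-7) + s(w(8)) = -237*(-7) - 4 = 1659 - 4 = 1655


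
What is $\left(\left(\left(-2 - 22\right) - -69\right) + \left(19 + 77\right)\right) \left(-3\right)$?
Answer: $-423$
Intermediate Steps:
$\left(\left(\left(-2 - 22\right) - -69\right) + \left(19 + 77\right)\right) \left(-3\right) = \left(\left(-24 + 69\right) + 96\right) \left(-3\right) = \left(45 + 96\right) \left(-3\right) = 141 \left(-3\right) = -423$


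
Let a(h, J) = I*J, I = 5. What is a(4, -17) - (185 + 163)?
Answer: -433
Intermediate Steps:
a(h, J) = 5*J
a(4, -17) - (185 + 163) = 5*(-17) - (185 + 163) = -85 - 1*348 = -85 - 348 = -433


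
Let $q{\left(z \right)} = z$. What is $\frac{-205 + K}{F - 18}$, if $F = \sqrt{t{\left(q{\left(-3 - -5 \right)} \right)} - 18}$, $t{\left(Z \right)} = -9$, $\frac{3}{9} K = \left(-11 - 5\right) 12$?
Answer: $\frac{1562}{39} + \frac{781 i \sqrt{3}}{117} \approx 40.051 + 11.562 i$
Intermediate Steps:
$K = -576$ ($K = 3 \left(-11 - 5\right) 12 = 3 \left(\left(-16\right) 12\right) = 3 \left(-192\right) = -576$)
$F = 3 i \sqrt{3}$ ($F = \sqrt{-9 - 18} = \sqrt{-27} = 3 i \sqrt{3} \approx 5.1962 i$)
$\frac{-205 + K}{F - 18} = \frac{-205 - 576}{3 i \sqrt{3} - 18} = - \frac{781}{-18 + 3 i \sqrt{3}}$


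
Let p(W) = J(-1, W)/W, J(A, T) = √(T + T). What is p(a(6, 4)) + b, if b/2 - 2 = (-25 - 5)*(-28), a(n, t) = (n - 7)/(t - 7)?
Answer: 1684 + √6 ≈ 1686.4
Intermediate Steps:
J(A, T) = √2*√T (J(A, T) = √(2*T) = √2*√T)
a(n, t) = (-7 + n)/(-7 + t)
b = 1684 (b = 4 + 2*((-25 - 5)*(-28)) = 4 + 2*(-30*(-28)) = 4 + 2*840 = 4 + 1680 = 1684)
p(W) = √2/√W (p(W) = (√2*√W)/W = √2/√W)
p(a(6, 4)) + b = √2/√((-7 + 6)/(-7 + 4)) + 1684 = √2/√(-1/(-3)) + 1684 = √2/√(-⅓*(-1)) + 1684 = √2/3^(-½) + 1684 = √2*√3 + 1684 = √6 + 1684 = 1684 + √6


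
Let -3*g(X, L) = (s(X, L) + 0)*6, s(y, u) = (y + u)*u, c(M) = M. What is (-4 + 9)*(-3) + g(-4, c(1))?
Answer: -9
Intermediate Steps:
s(y, u) = u*(u + y) (s(y, u) = (u + y)*u = u*(u + y))
g(X, L) = -2*L*(L + X) (g(X, L) = -(L*(L + X) + 0)*6/3 = -L*(L + X)*6/3 = -2*L*(L + X))
(-4 + 9)*(-3) + g(-4, c(1)) = (-4 + 9)*(-3) - 2*1*(1 - 4) = 5*(-3) - 2*1*(-3) = -15 + 6 = -9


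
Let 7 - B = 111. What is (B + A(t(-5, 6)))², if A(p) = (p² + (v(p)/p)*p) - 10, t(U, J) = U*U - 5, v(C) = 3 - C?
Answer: 72361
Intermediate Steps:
t(U, J) = -5 + U² (t(U, J) = U² - 5 = -5 + U²)
A(p) = -7 + p² - p (A(p) = (p² + ((3 - p)/p)*p) - 10 = (p² + (3 - p)) - 10 = (3 + p² - p) - 10 = -7 + p² - p)
B = -104 (B = 7 - 1*111 = 7 - 111 = -104)
(B + A(t(-5, 6)))² = (-104 + (-7 + (-5 + (-5)²)² - (-5 + (-5)²)))² = (-104 + (-7 + (-5 + 25)² - (-5 + 25)))² = (-104 + (-7 + 20² - 1*20))² = (-104 + (-7 + 400 - 20))² = (-104 + 373)² = 269² = 72361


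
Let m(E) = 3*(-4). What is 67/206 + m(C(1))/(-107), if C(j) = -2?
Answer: 9641/22042 ≈ 0.43739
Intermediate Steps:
m(E) = -12
67/206 + m(C(1))/(-107) = 67/206 - 12/(-107) = 67*(1/206) - 12*(-1/107) = 67/206 + 12/107 = 9641/22042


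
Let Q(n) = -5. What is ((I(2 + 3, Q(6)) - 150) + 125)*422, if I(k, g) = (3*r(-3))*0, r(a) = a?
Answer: -10550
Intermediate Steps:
I(k, g) = 0 (I(k, g) = (3*(-3))*0 = -9*0 = 0)
((I(2 + 3, Q(6)) - 150) + 125)*422 = ((0 - 150) + 125)*422 = (-150 + 125)*422 = -25*422 = -10550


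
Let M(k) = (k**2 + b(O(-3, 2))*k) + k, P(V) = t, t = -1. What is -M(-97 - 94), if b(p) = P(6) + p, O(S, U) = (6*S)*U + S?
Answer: -43930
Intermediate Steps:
P(V) = -1
O(S, U) = S + 6*S*U (O(S, U) = 6*S*U + S = S + 6*S*U)
b(p) = -1 + p
M(k) = k**2 - 39*k (M(k) = (k**2 + (-1 - 3*(1 + 6*2))*k) + k = (k**2 + (-1 - 3*(1 + 12))*k) + k = (k**2 + (-1 - 3*13)*k) + k = (k**2 + (-1 - 39)*k) + k = (k**2 - 40*k) + k = k**2 - 39*k)
-M(-97 - 94) = -(-97 - 94)*(-39 + (-97 - 94)) = -(-191)*(-39 - 191) = -(-191)*(-230) = -1*43930 = -43930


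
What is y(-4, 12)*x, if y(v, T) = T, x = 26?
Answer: 312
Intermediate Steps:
y(-4, 12)*x = 12*26 = 312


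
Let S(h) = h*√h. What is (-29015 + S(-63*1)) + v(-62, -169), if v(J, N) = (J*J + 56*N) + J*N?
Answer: -24157 - 189*I*√7 ≈ -24157.0 - 500.05*I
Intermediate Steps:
v(J, N) = J² + 56*N + J*N (v(J, N) = (J² + 56*N) + J*N = J² + 56*N + J*N)
S(h) = h^(3/2)
(-29015 + S(-63*1)) + v(-62, -169) = (-29015 + (-63*1)^(3/2)) + ((-62)² + 56*(-169) - 62*(-169)) = (-29015 + (-63)^(3/2)) + (3844 - 9464 + 10478) = (-29015 - 189*I*√7) + 4858 = -24157 - 189*I*√7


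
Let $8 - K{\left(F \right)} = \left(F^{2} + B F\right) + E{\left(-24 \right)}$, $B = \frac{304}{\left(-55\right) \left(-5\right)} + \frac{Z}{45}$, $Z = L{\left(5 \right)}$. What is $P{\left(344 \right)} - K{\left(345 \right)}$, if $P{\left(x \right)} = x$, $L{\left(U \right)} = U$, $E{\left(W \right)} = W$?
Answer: $\frac{19759858}{165} \approx 1.1976 \cdot 10^{5}$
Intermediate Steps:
$Z = 5$
$B = \frac{3011}{2475}$ ($B = \frac{304}{\left(-55\right) \left(-5\right)} + \frac{5}{45} = \frac{304}{275} + 5 \cdot \frac{1}{45} = 304 \cdot \frac{1}{275} + \frac{1}{9} = \frac{304}{275} + \frac{1}{9} = \frac{3011}{2475} \approx 1.2166$)
$K{\left(F \right)} = 32 - F^{2} - \frac{3011 F}{2475}$ ($K{\left(F \right)} = 8 - \left(\left(F^{2} + \frac{3011 F}{2475}\right) - 24\right) = 8 - \left(-24 + F^{2} + \frac{3011 F}{2475}\right) = 32 - F^{2} - \frac{3011 F}{2475}$)
$P{\left(344 \right)} - K{\left(345 \right)} = 344 - \left(32 - 345^{2} - \frac{69253}{165}\right) = 344 - \left(32 - 119025 - \frac{69253}{165}\right) = 344 - - \frac{19703098}{165} = 344 + \frac{19703098}{165} = \frac{19759858}{165}$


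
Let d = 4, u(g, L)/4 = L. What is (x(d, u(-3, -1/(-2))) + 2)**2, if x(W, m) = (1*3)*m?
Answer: 64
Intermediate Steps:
u(g, L) = 4*L
x(W, m) = 3*m
(x(d, u(-3, -1/(-2))) + 2)**2 = (3*(4*(-1/(-2))) + 2)**2 = (3*(4*(-1*(-1/2))) + 2)**2 = (3*(4*(1/2)) + 2)**2 = (3*2 + 2)**2 = (6 + 2)**2 = 8**2 = 64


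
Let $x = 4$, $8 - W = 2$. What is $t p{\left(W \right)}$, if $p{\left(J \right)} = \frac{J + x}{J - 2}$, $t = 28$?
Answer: $70$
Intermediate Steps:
$W = 6$ ($W = 8 - 2 = 6$)
$p{\left(J \right)} = \frac{4 + J}{-2 + J}$ ($p{\left(J \right)} = \frac{J + 4}{J - 2} = \frac{4 + J}{-2 + J}$)
$t p{\left(W \right)} = 28 \frac{4 + 6}{-2 + 6} = 28 \cdot \frac{1}{4} \cdot 10 = 28 \cdot \frac{5}{2} = 70$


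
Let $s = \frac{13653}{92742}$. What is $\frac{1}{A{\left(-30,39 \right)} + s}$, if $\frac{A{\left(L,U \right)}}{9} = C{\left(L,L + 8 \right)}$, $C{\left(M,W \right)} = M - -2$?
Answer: $- \frac{754}{189897} \approx -0.0039706$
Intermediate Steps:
$C{\left(M,W \right)} = 2 + M$ ($C{\left(M,W \right)} = M + 2 = 2 + M$)
$A{\left(L,U \right)} = 18 + 9 L$ ($A{\left(L,U \right)} = 9 \left(2 + L\right) = 18 + 9 L$)
$s = \frac{111}{754}$ ($s = 13653 \cdot \frac{1}{92742} = \frac{111}{754} \approx 0.14721$)
$\frac{1}{A{\left(-30,39 \right)} + s} = \frac{1}{\left(18 + 9 \left(-30\right)\right) + \frac{111}{754}} = \frac{1}{\left(18 - 270\right) + \frac{111}{754}} = \frac{1}{-252 + \frac{111}{754}} = \frac{1}{- \frac{189897}{754}} = - \frac{754}{189897}$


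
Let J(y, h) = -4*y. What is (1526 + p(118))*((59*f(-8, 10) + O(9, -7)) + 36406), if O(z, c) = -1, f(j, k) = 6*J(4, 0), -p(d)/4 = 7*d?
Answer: -54657498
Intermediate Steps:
p(d) = -28*d
f(j, k) = -96 (f(j, k) = 6*(-4*4) = 6*(-16) = -96)
(1526 + p(118))*((59*f(-8, 10) + O(9, -7)) + 36406) = (1526 - 28*118)*((59*(-96) - 1) + 36406) = (1526 - 3304)*((-5664 - 1) + 36406) = -1778*(-5665 + 36406) = -1778*30741 = -54657498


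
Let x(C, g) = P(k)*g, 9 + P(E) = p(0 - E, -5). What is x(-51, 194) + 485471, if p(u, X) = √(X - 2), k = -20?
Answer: 483725 + 194*I*√7 ≈ 4.8373e+5 + 513.28*I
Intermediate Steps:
p(u, X) = √(-2 + X)
P(E) = -9 + I*√7 (P(E) = -9 + √(-2 - 5) = -9 + √(-7) = -9 + I*√7)
x(C, g) = g*(-9 + I*√7) (x(C, g) = (-9 + I*√7)*g = g*(-9 + I*√7))
x(-51, 194) + 485471 = 194*(-9 + I*√7) + 485471 = (-1746 + 194*I*√7) + 485471 = 483725 + 194*I*√7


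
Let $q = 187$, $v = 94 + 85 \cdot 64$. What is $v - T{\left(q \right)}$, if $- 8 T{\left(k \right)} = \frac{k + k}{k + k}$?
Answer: $\frac{44273}{8} \approx 5534.1$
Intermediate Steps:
$v = 5534$ ($v = 94 + 5440 = 5534$)
$T{\left(k \right)} = - \frac{1}{8}$ ($T{\left(k \right)} = - \frac{\left(k + k\right) \frac{1}{k + k}}{8} = - \frac{2 k \frac{1}{2 k}}{8} = \left(- \frac{1}{8}\right) 1 = - \frac{1}{8}$)
$v - T{\left(q \right)} = 5534 - - \frac{1}{8} = 5534 + \frac{1}{8} = \frac{44273}{8}$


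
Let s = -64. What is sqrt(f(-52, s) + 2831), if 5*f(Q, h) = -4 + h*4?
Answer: sqrt(2779) ≈ 52.716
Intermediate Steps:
f(Q, h) = -4/5 + 4*h/5 (f(Q, h) = (-4 + h*4)/5 = (-4 + 4*h)/5 = -4/5 + 4*h/5)
sqrt(f(-52, s) + 2831) = sqrt((-4/5 + (4/5)*(-64)) + 2831) = sqrt((-4/5 - 256/5) + 2831) = sqrt(-52 + 2831) = sqrt(2779)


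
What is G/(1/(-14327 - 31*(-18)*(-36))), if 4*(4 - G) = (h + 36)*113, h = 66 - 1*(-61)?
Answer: 633339245/4 ≈ 1.5833e+8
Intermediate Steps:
h = 127 (h = 66 + 61 = 127)
G = -18403/4 (G = 4 - (127 + 36)*113/4 = 4 - 163*113/4 = 4 - ¼*18419 = 4 - 18419/4 = -18403/4 ≈ -4600.8)
G/(1/(-14327 - 31*(-18)*(-36))) = -18403/(4*(1/(-14327 - 31*(-18)*(-36)))) = -18403/(4*(1/(-14327 + 558*(-36)))) = -18403/(4*(1/(-14327 - 20088))) = -18403/(4*(1/(-34415))) = -18403/(4*(-1/34415)) = -18403/4*(-34415) = 633339245/4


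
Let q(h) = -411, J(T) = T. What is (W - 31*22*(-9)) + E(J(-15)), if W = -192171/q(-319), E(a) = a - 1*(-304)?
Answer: 944556/137 ≈ 6894.6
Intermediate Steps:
E(a) = 304 + a (E(a) = a + 304 = 304 + a)
W = 64057/137 (W = -192171/(-411) = -192171*(-1/411) = 64057/137 ≈ 467.57)
(W - 31*22*(-9)) + E(J(-15)) = (64057/137 - 31*22*(-9)) + (304 - 15) = (64057/137 - 682*(-9)) + 289 = (64057/137 - 1*(-6138)) + 289 = (64057/137 + 6138) + 289 = 904963/137 + 289 = 944556/137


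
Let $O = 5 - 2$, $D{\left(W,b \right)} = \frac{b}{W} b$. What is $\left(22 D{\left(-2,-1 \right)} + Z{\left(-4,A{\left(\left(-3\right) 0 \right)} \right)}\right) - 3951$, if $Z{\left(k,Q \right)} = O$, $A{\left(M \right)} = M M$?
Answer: $-3959$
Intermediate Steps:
$A{\left(M \right)} = M^{2}$
$D{\left(W,b \right)} = \frac{b^{2}}{W}$
$O = 3$ ($O = 5 - 2 = 3$)
$Z{\left(k,Q \right)} = 3$
$\left(22 D{\left(-2,-1 \right)} + Z{\left(-4,A{\left(\left(-3\right) 0 \right)} \right)}\right) - 3951 = \left(22 \frac{\left(-1\right)^{2}}{-2} + 3\right) - 3951 = \left(22 \left(\left(- \frac{1}{2}\right) 1\right) + 3\right) - 3951 = \left(22 \left(- \frac{1}{2}\right) + 3\right) - 3951 = \left(-11 + 3\right) - 3951 = -8 - 3951 = -3959$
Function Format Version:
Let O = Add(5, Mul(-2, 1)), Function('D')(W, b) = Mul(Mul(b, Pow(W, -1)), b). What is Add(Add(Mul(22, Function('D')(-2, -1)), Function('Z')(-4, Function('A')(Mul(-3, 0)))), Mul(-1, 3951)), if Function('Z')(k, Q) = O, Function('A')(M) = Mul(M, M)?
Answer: -3959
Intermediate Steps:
Function('A')(M) = Pow(M, 2)
Function('D')(W, b) = Mul(Pow(W, -1), Pow(b, 2))
O = 3 (O = Add(5, -2) = 3)
Function('Z')(k, Q) = 3
Add(Add(Mul(22, Function('D')(-2, -1)), Function('Z')(-4, Function('A')(Mul(-3, 0)))), Mul(-1, 3951)) = Add(Add(Mul(22, Mul(Pow(-2, -1), Pow(-1, 2))), 3), Mul(-1, 3951)) = Add(Add(Mul(22, Mul(Rational(-1, 2), 1)), 3), -3951) = Add(Add(Mul(22, Rational(-1, 2)), 3), -3951) = Add(Add(-11, 3), -3951) = Add(-8, -3951) = -3959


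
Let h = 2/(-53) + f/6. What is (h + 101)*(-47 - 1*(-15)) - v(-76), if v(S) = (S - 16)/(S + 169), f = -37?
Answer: -4982348/1643 ≈ -3032.5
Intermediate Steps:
h = -1973/318 (h = 2/(-53) - 37/6 = 2*(-1/53) - 37*⅙ = -2/53 - 37/6 = -1973/318 ≈ -6.2044)
v(S) = (-16 + S)/(169 + S)
(h + 101)*(-47 - 1*(-15)) - v(-76) = (-1973/318 + 101)*(-47 - 1*(-15)) - (-16 - 76)/(169 - 76) = 30145*(-47 + 15)/318 - (-92)/93 = (30145/318)*(-32) - (-92)/93 = -482320/159 - 1*(-92/93) = -482320/159 + 92/93 = -4982348/1643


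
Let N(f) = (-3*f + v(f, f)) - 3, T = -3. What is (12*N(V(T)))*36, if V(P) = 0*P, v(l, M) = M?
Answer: -1296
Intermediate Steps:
V(P) = 0
N(f) = -3 - 2*f (N(f) = (-3*f + f) - 3 = -2*f - 3 = -3 - 2*f)
(12*N(V(T)))*36 = (12*(-3 - 2*0))*36 = (12*(-3 + 0))*36 = (12*(-3))*36 = -36*36 = -1296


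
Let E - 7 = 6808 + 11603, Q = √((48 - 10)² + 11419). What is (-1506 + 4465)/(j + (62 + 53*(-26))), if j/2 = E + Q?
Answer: 26275920/315404737 - 2959*√12863/630809474 ≈ 0.082777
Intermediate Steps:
Q = √12863 (Q = √(38² + 11419) = √(1444 + 11419) = √12863 ≈ 113.42)
E = 18418 (E = 7 + (6808 + 11603) = 7 + 18411 = 18418)
j = 36836 + 2*√12863 (j = 2*(18418 + √12863) = 36836 + 2*√12863 ≈ 37063.)
(-1506 + 4465)/(j + (62 + 53*(-26))) = (-1506 + 4465)/((36836 + 2*√12863) + (62 + 53*(-26))) = 2959/((36836 + 2*√12863) + (62 - 1378)) = 2959/((36836 + 2*√12863) - 1316) = 2959/(35520 + 2*√12863)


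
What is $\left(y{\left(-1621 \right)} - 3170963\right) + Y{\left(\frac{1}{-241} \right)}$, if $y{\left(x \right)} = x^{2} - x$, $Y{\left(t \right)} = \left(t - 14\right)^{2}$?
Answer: $- \frac{31451145156}{58081} \approx -5.4151 \cdot 10^{5}$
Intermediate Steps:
$Y{\left(t \right)} = \left(-14 + t\right)^{2}$
$\left(y{\left(-1621 \right)} - 3170963\right) + Y{\left(\frac{1}{-241} \right)} = \left(- 1621 \left(-1 - 1621\right) - 3170963\right) + \left(-14 + \frac{1}{-241}\right)^{2} = \left(\left(-1621\right) \left(-1622\right) - 3170963\right) + \left(-14 - \frac{1}{241}\right)^{2} = \left(2629262 - 3170963\right) + \left(- \frac{3375}{241}\right)^{2} = -541701 + \frac{11390625}{58081} = - \frac{31451145156}{58081}$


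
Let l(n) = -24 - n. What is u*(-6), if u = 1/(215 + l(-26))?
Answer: -6/217 ≈ -0.027650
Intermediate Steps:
u = 1/217 (u = 1/(215 + (-24 - 1*(-26))) = 1/(215 + (-24 + 26)) = 1/(215 + 2) = 1/217 ≈ 0.0046083)
u*(-6) = (1/217)*(-6) = -6/217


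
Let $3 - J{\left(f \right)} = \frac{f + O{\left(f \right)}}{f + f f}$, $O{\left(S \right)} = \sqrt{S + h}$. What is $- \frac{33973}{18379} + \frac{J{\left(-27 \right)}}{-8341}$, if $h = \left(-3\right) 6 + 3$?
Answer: $- \frac{7369040559}{3985780214} + \frac{i \sqrt{42}}{5855382} \approx -1.8488 + 1.1068 \cdot 10^{-6} i$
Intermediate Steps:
$h = -15$ ($h = -18 + 3 = -15$)
$O{\left(S \right)} = \sqrt{-15 + S}$ ($O{\left(S \right)} = \sqrt{S - 15} = \sqrt{-15 + S}$)
$J{\left(f \right)} = 3 - \frac{f + \sqrt{-15 + f}}{f + f^{2}}$ ($J{\left(f \right)} = 3 - \frac{f + \sqrt{-15 + f}}{f + f f} = 3 - \frac{f + \sqrt{-15 + f}}{f + f^{2}}$)
$- \frac{33973}{18379} + \frac{J{\left(-27 \right)}}{-8341} = - \frac{33973}{18379} + \frac{\frac{1}{-27} \frac{1}{1 - 27} \left(- \sqrt{-15 - 27} + 2 \left(-27\right) + 3 \left(-27\right)^{2}\right)}{-8341} = \left(-33973\right) \frac{1}{18379} + - \frac{- \sqrt{-42} - 54 + 3 \cdot 729}{27 \left(-26\right)} \left(- \frac{1}{8341}\right) = - \frac{33973}{18379} + \left(- \frac{1}{27}\right) \left(- \frac{1}{26}\right) \left(- i \sqrt{42} - 54 + 2187\right) \left(- \frac{1}{8341}\right) = - \frac{33973}{18379} + \left(- \frac{1}{27}\right) \left(- \frac{1}{26}\right) \left(2133 - i \sqrt{42}\right) \left(- \frac{1}{8341}\right) = - \frac{33973}{18379} + \left(\frac{79}{26} - \frac{i \sqrt{42}}{702}\right) \left(- \frac{1}{8341}\right) = - \frac{33973}{18379} - \left(\frac{79}{216866} - \frac{i \sqrt{42}}{5855382}\right) = - \frac{7369040559}{3985780214} + \frac{i \sqrt{42}}{5855382}$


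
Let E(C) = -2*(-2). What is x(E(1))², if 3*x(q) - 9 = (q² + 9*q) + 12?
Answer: 5329/9 ≈ 592.11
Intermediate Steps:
E(C) = 4
x(q) = 7 + 3*q + q²/3 (x(q) = 3 + ((q² + 9*q) + 12)/3 = 3 + (12 + q² + 9*q)/3 = 3 + (4 + 3*q + q²/3) = 7 + 3*q + q²/3)
x(E(1))² = (7 + 3*4 + (⅓)*4²)² = (7 + 12 + (⅓)*16)² = (7 + 12 + 16/3)² = (73/3)² = 5329/9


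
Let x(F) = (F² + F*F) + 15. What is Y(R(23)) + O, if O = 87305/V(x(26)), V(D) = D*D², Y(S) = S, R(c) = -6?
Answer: -15326899873/2554497863 ≈ -6.0000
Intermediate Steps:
x(F) = 15 + 2*F² (x(F) = (F² + F²) + 15 = 2*F² + 15 = 15 + 2*F²)
V(D) = D³
O = 87305/2554497863 (O = 87305/((15 + 2*26²)³) = 87305/((15 + 2*676)³) = 87305/((15 + 1352)³) = 87305/(1367³) = 87305/2554497863 ≈ 3.4177e-5)
Y(R(23)) + O = -6 + 87305/2554497863 = -15326899873/2554497863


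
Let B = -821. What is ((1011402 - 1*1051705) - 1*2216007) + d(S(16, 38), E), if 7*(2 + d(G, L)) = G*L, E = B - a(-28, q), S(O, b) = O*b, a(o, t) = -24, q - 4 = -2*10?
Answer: -16278760/7 ≈ -2.3255e+6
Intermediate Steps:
q = -16 (q = 4 - 2*10 = 4 - 20 = -16)
E = -797 (E = -821 - 1*(-24) = -821 + 24 = -797)
d(G, L) = -2 + G*L/7 (d(G, L) = -2 + (G*L)/7 = -2 + G*L/7)
((1011402 - 1*1051705) - 1*2216007) + d(S(16, 38), E) = ((1011402 - 1*1051705) - 1*2216007) + (-2 + (⅐)*(16*38)*(-797)) = ((1011402 - 1051705) - 2216007) + (-2 + (⅐)*608*(-797)) = (-40303 - 2216007) + (-2 - 484576/7) = -2256310 - 484590/7 = -16278760/7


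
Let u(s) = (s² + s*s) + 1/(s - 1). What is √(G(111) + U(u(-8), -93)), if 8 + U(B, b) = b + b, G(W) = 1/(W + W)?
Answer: I*√9560874/222 ≈ 13.928*I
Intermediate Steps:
u(s) = 1/(-1 + s) + 2*s² (u(s) = (s² + s²) + 1/(-1 + s) = 2*s² + 1/(-1 + s) = 1/(-1 + s) + 2*s²)
G(W) = 1/(2*W)
U(B, b) = -8 + 2*b (U(B, b) = -8 + (b + b) = -8 + 2*b)
√(G(111) + U(u(-8), -93)) = √((½)/111 + (-8 + 2*(-93))) = √((½)*(1/111) + (-8 - 186)) = √(1/222 - 194) = √(-43067/222) = I*√9560874/222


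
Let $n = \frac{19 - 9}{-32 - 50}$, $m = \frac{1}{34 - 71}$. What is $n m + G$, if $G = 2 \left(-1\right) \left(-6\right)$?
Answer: $\frac{18209}{1517} \approx 12.003$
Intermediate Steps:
$m = - \frac{1}{37}$ ($m = \frac{1}{-37} = - \frac{1}{37} \approx -0.027027$)
$G = 12$ ($G = \left(-2\right) \left(-6\right) = 12$)
$n = - \frac{5}{41}$ ($n = \frac{10}{-82} = 10 \left(- \frac{1}{82}\right) = - \frac{5}{41} \approx -0.12195$)
$n m + G = \left(- \frac{5}{41}\right) \left(- \frac{1}{37}\right) + 12 = \frac{5}{1517} + 12 = \frac{18209}{1517}$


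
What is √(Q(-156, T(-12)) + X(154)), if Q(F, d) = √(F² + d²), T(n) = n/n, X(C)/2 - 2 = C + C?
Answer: √(620 + √24337) ≈ 27.857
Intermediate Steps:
X(C) = 4 + 4*C (X(C) = 4 + 2*(C + C) = 4 + 2*(2*C) = 4 + 4*C)
T(n) = 1
√(Q(-156, T(-12)) + X(154)) = √(√((-156)² + 1²) + (4 + 4*154)) = √(√(24336 + 1) + (4 + 616)) = √(√24337 + 620) = √(620 + √24337)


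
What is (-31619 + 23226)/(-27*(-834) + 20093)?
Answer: -8393/42611 ≈ -0.19697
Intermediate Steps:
(-31619 + 23226)/(-27*(-834) + 20093) = -8393/(22518 + 20093) = -8393/42611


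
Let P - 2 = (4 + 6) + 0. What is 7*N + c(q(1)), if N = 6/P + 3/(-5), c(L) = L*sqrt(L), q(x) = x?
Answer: 3/10 ≈ 0.30000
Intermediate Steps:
c(L) = L**(3/2)
P = 12 (P = 2 + ((4 + 6) + 0) = 2 + (10 + 0) = 2 + 10 = 12)
N = -1/10 (N = 6/12 + 3/(-5) = 6*(1/12) + 3*(-1/5) = 1/2 - 3/5 = -1/10 ≈ -0.10000)
7*N + c(q(1)) = 7*(-1/10) + 1**(3/2) = -7/10 + 1 = 3/10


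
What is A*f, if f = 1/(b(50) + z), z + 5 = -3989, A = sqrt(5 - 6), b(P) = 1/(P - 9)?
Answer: -41*I/163753 ≈ -0.00025038*I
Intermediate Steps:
b(P) = 1/(-9 + P)
A = I (A = sqrt(-1) = I ≈ 1.0*I)
z = -3994 (z = -5 - 3989 = -3994)
f = -41/163753 (f = 1/(1/(-9 + 50) - 3994) = 1/(1/41 - 3994) = 1/(-163753/41) = -41/163753 ≈ -0.00025038)
A*f = I*(-41/163753) = -41*I/163753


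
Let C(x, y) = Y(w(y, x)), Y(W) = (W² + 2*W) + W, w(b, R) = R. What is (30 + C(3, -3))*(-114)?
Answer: -5472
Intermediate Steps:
Y(W) = W² + 3*W
C(x, y) = x*(3 + x)
(30 + C(3, -3))*(-114) = (30 + 3*(3 + 3))*(-114) = (30 + 3*6)*(-114) = (30 + 18)*(-114) = 48*(-114) = -5472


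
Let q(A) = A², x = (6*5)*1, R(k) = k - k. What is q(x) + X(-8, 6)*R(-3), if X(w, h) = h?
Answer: 900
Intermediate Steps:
R(k) = 0
x = 30 (x = 30*1 = 30)
q(x) + X(-8, 6)*R(-3) = 30² + 6*0 = 900 + 0 = 900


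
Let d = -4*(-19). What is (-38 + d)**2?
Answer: 1444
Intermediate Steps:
d = 76
(-38 + d)**2 = (-38 + 76)**2 = 38**2 = 1444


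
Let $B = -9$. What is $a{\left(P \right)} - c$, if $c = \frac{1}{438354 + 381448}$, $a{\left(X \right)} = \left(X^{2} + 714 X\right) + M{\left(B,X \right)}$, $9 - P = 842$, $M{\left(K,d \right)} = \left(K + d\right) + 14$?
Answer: $\frac{80585716797}{819802} \approx 98299.0$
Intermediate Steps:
$M{\left(K,d \right)} = 14 + K + d$
$P = -833$ ($P = 9 - 842 = -833$)
$a{\left(X \right)} = 5 + X^{2} + 715 X$ ($a{\left(X \right)} = \left(X^{2} + 714 X\right) + \left(14 - 9 + X\right) = \left(X^{2} + 714 X\right) + \left(5 + X\right) = 5 + X^{2} + 715 X$)
$c = \frac{1}{819802} \approx 1.2198 \cdot 10^{-6}$
$a{\left(P \right)} - c = \left(5 + \left(-833\right)^{2} + 715 \left(-833\right)\right) - \frac{1}{819802} = \left(5 + 693889 - 595595\right) - \frac{1}{819802} = 98299 - \frac{1}{819802} = \frac{80585716797}{819802}$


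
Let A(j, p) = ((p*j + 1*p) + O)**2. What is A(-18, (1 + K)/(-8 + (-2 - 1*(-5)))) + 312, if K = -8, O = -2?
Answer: 24441/25 ≈ 977.64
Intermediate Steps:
A(j, p) = (-2 + p + j*p)**2 (A(j, p) = ((p*j + 1*p) - 2)**2 = ((j*p + p) - 2)**2 = ((p + j*p) - 2)**2 = (-2 + p + j*p)**2)
A(-18, (1 + K)/(-8 + (-2 - 1*(-5)))) + 312 = (-2 + (1 - 8)/(-8 + (-2 - 1*(-5))) - 18*(1 - 8)/(-8 + (-2 - 1*(-5))))**2 + 312 = (-2 - 7/(-8 + (-2 + 5)) - (-126)/(-8 + (-2 + 5)))**2 + 312 = (-2 - 7/(-8 + 3) - (-126)/(-8 + 3))**2 + 312 = (-2 - 7/(-5) - (-126)/(-5))**2 + 312 = (-2 - 7*(-1/5) - (-126)*(-1)/5)**2 + 312 = (-2 + 7/5 - 18*7/5)**2 + 312 = (-2 + 7/5 - 126/5)**2 + 312 = (-129/5)**2 + 312 = 16641/25 + 312 = 24441/25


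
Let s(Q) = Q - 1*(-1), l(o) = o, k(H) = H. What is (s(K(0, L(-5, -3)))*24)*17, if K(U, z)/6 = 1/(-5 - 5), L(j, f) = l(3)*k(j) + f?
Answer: 816/5 ≈ 163.20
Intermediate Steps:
L(j, f) = f + 3*j (L(j, f) = 3*j + f = f + 3*j)
K(U, z) = -3/5 (K(U, z) = 6/(-5 - 5) = 6/(-10) = 6*(-1/10) = -3/5)
s(Q) = 1 + Q (s(Q) = Q + 1 = 1 + Q)
(s(K(0, L(-5, -3)))*24)*17 = ((1 - 3/5)*24)*17 = ((2/5)*24)*17 = (48/5)*17 = 816/5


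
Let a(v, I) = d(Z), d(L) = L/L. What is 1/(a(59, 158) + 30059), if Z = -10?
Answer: 1/30060 ≈ 3.3267e-5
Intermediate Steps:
d(L) = 1
a(v, I) = 1
1/(a(59, 158) + 30059) = 1/(1 + 30059) = 1/30060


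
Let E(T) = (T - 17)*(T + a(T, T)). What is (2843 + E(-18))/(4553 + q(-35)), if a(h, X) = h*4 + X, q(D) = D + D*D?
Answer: 6623/5743 ≈ 1.1532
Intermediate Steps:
q(D) = D + D²
a(h, X) = X + 4*h (a(h, X) = 4*h + X = X + 4*h)
E(T) = 6*T*(-17 + T) (E(T) = (T - 17)*(T + (T + 4*T)) = (-17 + T)*(T + 5*T) = (-17 + T)*(6*T) = 6*T*(-17 + T))
(2843 + E(-18))/(4553 + q(-35)) = (2843 + 6*(-18)*(-17 - 18))/(4553 - 35*(1 - 35)) = (2843 + 6*(-18)*(-35))/(4553 - 35*(-34)) = (2843 + 3780)/(4553 + 1190) = 6623/5743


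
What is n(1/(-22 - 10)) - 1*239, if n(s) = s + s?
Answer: -3825/16 ≈ -239.06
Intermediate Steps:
n(s) = 2*s
n(1/(-22 - 10)) - 1*239 = 2/(-22 - 10) - 1*239 = 2/(-32) - 239 = 2*(-1/32) - 239 = -1/16 - 239 = -3825/16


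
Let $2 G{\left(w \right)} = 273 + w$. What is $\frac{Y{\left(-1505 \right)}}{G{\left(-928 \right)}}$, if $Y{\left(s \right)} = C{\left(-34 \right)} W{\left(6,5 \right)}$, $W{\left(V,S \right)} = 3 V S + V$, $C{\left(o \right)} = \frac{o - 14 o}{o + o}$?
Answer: $\frac{1248}{655} \approx 1.9053$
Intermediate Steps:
$G{\left(w \right)} = \frac{273}{2} + \frac{w}{2}$ ($G{\left(w \right)} = \frac{273 + w}{2} = \frac{273}{2} + \frac{w}{2}$)
$C{\left(o \right)} = - \frac{13}{2}$ ($C{\left(o \right)} = \frac{\left(-13\right) o}{2 o} = - 13 o \frac{1}{2 o} = - \frac{13}{2}$)
$W{\left(V,S \right)} = V + 3 S V$ ($W{\left(V,S \right)} = 3 S V + V = V + 3 S V$)
$Y{\left(s \right)} = -624$ ($Y{\left(s \right)} = - \frac{13 \cdot 6 \left(1 + 3 \cdot 5\right)}{2} = - \frac{13 \cdot 6 \left(1 + 15\right)}{2} = - \frac{13 \cdot 6 \cdot 16}{2} = \left(- \frac{13}{2}\right) 96 = -624$)
$\frac{Y{\left(-1505 \right)}}{G{\left(-928 \right)}} = - \frac{624}{\frac{273}{2} + \frac{1}{2} \left(-928\right)} = - \frac{624}{\frac{273}{2} - 464} = - \frac{624}{- \frac{655}{2}} = \left(-624\right) \left(- \frac{2}{655}\right) = \frac{1248}{655}$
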